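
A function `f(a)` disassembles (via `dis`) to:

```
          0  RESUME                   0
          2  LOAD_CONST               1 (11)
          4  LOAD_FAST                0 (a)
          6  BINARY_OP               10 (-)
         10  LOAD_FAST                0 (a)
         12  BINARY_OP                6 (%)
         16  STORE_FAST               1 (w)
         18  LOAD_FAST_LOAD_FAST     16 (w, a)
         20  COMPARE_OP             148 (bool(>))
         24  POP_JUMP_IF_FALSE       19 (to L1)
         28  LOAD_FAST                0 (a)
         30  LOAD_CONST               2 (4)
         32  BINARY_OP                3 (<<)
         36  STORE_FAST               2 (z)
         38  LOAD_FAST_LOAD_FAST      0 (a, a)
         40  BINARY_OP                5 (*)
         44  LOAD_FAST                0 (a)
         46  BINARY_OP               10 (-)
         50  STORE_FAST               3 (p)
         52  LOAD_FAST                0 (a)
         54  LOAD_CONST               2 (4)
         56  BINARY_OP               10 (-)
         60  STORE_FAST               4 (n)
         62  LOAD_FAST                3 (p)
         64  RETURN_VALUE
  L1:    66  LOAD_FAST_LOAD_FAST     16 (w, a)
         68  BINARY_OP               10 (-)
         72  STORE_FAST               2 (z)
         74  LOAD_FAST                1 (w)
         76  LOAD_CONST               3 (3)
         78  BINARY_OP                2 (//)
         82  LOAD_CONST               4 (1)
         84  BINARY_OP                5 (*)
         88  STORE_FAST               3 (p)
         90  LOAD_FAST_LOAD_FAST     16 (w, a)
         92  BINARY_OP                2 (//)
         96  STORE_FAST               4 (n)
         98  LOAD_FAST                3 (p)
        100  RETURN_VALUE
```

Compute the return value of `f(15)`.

LOAD_CONST → push 11. Stack: [11]
LOAD_FAST a → push 15. Stack: [11, 15]
BINARY_OP - → 11 - 15 = -4. Stack: [-4]
LOAD_FAST a → push 15. Stack: [-4, 15]
BINARY_OP % → -4 % 15 = 11. Stack: [11]
STORE_FAST w → w=11. Stack: []
LOAD_FAST_LOAD_FAST w,a → push 11,15. Stack: [11, 15]
COMPARE_OP bool(>) → 11 vs 15 = False. Stack: [False]
POP_JUMP_IF_FALSE → pop False; jump. Stack: []
LOAD_FAST_LOAD_FAST w,a → push 11,15. Stack: [11, 15]
BINARY_OP - → 11 - 15 = -4. Stack: [-4]
STORE_FAST z → z=-4. Stack: []
LOAD_FAST w → push 11. Stack: [11]
LOAD_CONST → push 3. Stack: [11, 3]
BINARY_OP // → 11 // 3 = 3. Stack: [3]
LOAD_CONST → push 1. Stack: [3, 1]
BINARY_OP * → 3 * 1 = 3. Stack: [3]
STORE_FAST p → p=3. Stack: []
LOAD_FAST_LOAD_FAST w,a → push 11,15. Stack: [11, 15]
BINARY_OP // → 11 // 15 = 0. Stack: [0]
STORE_FAST n → n=0. Stack: []
LOAD_FAST p → push 3. Stack: [3]
RETURN_VALUE → return 3.

3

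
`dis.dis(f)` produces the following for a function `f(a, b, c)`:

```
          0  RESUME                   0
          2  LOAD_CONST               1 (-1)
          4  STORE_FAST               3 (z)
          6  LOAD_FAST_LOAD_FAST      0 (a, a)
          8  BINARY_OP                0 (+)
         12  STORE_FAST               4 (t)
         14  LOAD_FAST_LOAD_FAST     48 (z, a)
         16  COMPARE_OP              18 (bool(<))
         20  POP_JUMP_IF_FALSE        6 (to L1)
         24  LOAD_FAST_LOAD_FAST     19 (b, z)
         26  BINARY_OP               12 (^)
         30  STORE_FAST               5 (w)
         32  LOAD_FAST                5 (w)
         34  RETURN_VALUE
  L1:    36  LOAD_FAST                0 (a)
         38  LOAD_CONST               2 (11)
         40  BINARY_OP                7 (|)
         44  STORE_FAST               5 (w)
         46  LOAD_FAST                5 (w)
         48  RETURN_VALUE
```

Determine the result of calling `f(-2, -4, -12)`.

LOAD_CONST → push -1. Stack: [-1]
STORE_FAST z → z=-1. Stack: []
LOAD_FAST_LOAD_FAST a,a → push -2,-2. Stack: [-2, -2]
BINARY_OP + → -2 + -2 = -4. Stack: [-4]
STORE_FAST t → t=-4. Stack: []
LOAD_FAST_LOAD_FAST z,a → push -1,-2. Stack: [-1, -2]
COMPARE_OP bool(<) → -1 vs -2 = False. Stack: [False]
POP_JUMP_IF_FALSE → pop False; jump. Stack: []
LOAD_FAST a → push -2. Stack: [-2]
LOAD_CONST → push 11. Stack: [-2, 11]
BINARY_OP | → -2 | 11 = -1. Stack: [-1]
STORE_FAST w → w=-1. Stack: []
LOAD_FAST w → push -1. Stack: [-1]
RETURN_VALUE → return -1.

-1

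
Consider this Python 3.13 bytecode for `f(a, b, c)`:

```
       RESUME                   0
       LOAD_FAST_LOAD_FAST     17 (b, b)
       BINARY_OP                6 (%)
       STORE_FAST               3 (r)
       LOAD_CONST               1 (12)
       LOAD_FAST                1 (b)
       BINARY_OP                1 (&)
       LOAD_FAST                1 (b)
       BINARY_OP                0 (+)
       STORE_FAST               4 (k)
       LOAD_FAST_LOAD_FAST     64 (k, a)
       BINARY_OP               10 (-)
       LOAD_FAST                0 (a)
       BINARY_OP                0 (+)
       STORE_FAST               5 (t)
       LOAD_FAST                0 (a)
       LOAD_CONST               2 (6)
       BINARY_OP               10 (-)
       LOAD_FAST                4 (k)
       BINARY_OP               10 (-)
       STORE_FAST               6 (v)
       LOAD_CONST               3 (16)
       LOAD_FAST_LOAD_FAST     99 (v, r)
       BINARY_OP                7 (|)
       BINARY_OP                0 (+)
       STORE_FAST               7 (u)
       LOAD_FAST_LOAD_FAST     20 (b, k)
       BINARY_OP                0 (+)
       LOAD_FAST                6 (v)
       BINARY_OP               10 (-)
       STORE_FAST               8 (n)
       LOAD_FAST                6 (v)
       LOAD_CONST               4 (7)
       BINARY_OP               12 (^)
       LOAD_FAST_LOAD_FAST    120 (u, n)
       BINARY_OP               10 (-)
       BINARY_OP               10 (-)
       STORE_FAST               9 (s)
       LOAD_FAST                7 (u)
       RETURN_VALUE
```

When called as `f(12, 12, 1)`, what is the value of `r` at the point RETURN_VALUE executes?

0

LOAD_FAST_LOAD_FAST b,b → push 12,12. Stack: [12, 12]
BINARY_OP % → 12 % 12 = 0. Stack: [0]
STORE_FAST r → r=0. Stack: []
LOAD_CONST → push 12. Stack: [12]
LOAD_FAST b → push 12. Stack: [12, 12]
BINARY_OP & → 12 & 12 = 12. Stack: [12]
LOAD_FAST b → push 12. Stack: [12, 12]
BINARY_OP + → 12 + 12 = 24. Stack: [24]
STORE_FAST k → k=24. Stack: []
LOAD_FAST_LOAD_FAST k,a → push 24,12. Stack: [24, 12]
BINARY_OP - → 24 - 12 = 12. Stack: [12]
LOAD_FAST a → push 12. Stack: [12, 12]
BINARY_OP + → 12 + 12 = 24. Stack: [24]
STORE_FAST t → t=24. Stack: []
LOAD_FAST a → push 12. Stack: [12]
LOAD_CONST → push 6. Stack: [12, 6]
BINARY_OP - → 12 - 6 = 6. Stack: [6]
LOAD_FAST k → push 24. Stack: [6, 24]
BINARY_OP - → 6 - 24 = -18. Stack: [-18]
STORE_FAST v → v=-18. Stack: []
LOAD_CONST → push 16. Stack: [16]
LOAD_FAST_LOAD_FAST v,r → push -18,0. Stack: [16, -18, 0]
BINARY_OP | → -18 | 0 = -18. Stack: [16, -18]
BINARY_OP + → 16 + -18 = -2. Stack: [-2]
STORE_FAST u → u=-2. Stack: []
LOAD_FAST_LOAD_FAST b,k → push 12,24. Stack: [12, 24]
BINARY_OP + → 12 + 24 = 36. Stack: [36]
LOAD_FAST v → push -18. Stack: [36, -18]
BINARY_OP - → 36 - -18 = 54. Stack: [54]
STORE_FAST n → n=54. Stack: []
LOAD_FAST v → push -18. Stack: [-18]
LOAD_CONST → push 7. Stack: [-18, 7]
BINARY_OP ^ → -18 ^ 7 = -23. Stack: [-23]
LOAD_FAST_LOAD_FAST u,n → push -2,54. Stack: [-23, -2, 54]
BINARY_OP - → -2 - 54 = -56. Stack: [-23, -56]
BINARY_OP - → -23 - -56 = 33. Stack: [33]
STORE_FAST s → s=33. Stack: []
LOAD_FAST u → push -2. Stack: [-2]
RETURN_VALUE → return -2.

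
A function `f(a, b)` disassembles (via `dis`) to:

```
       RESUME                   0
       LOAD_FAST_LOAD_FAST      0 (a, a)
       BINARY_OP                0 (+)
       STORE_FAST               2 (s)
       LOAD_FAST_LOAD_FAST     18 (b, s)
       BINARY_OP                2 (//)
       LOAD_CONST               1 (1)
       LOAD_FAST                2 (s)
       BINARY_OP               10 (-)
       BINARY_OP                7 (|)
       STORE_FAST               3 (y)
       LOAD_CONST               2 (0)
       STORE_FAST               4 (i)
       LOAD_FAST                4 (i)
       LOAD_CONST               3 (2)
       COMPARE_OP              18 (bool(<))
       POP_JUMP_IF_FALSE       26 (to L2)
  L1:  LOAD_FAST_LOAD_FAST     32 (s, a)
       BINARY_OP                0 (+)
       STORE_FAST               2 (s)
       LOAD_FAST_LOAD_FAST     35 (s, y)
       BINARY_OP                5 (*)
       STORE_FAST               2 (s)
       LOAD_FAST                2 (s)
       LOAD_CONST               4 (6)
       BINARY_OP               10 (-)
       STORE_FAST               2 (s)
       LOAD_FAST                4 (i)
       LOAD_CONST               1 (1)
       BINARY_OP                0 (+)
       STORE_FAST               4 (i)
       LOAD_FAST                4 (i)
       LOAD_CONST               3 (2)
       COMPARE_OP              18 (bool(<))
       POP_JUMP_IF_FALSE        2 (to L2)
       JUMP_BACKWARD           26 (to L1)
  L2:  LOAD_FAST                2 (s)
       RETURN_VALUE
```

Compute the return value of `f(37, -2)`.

LOAD_FAST_LOAD_FAST a,a → push 37,37. Stack: [37, 37]
BINARY_OP + → 37 + 37 = 74. Stack: [74]
STORE_FAST s → s=74. Stack: []
LOAD_FAST_LOAD_FAST b,s → push -2,74. Stack: [-2, 74]
BINARY_OP // → -2 // 74 = -1. Stack: [-1]
LOAD_CONST → push 1. Stack: [-1, 1]
LOAD_FAST s → push 74. Stack: [-1, 1, 74]
BINARY_OP - → 1 - 74 = -73. Stack: [-1, -73]
BINARY_OP | → -1 | -73 = -1. Stack: [-1]
STORE_FAST y → y=-1. Stack: []
LOAD_CONST → push 0. Stack: [0]
STORE_FAST i → i=0. Stack: []
LOAD_FAST i → push 0. Stack: [0]
LOAD_CONST → push 2. Stack: [0, 2]
COMPARE_OP bool(<) → 0 vs 2 = True. Stack: [True]
POP_JUMP_IF_FALSE → pop True; no jump. Stack: []
LOAD_FAST_LOAD_FAST s,a → push 74,37. Stack: [74, 37]
BINARY_OP + → 74 + 37 = 111. Stack: [111]
STORE_FAST s → s=111. Stack: []
LOAD_FAST_LOAD_FAST s,y → push 111,-1. Stack: [111, -1]
BINARY_OP * → 111 * -1 = -111. Stack: [-111]
STORE_FAST s → s=-111. Stack: []
LOAD_FAST s → push -111. Stack: [-111]
LOAD_CONST → push 6. Stack: [-111, 6]
BINARY_OP - → -111 - 6 = -117. Stack: [-117]
STORE_FAST s → s=-117. Stack: []
LOAD_FAST i → push 0. Stack: [0]
LOAD_CONST → push 1. Stack: [0, 1]
BINARY_OP + → 0 + 1 = 1. Stack: [1]
STORE_FAST i → i=1. Stack: []
LOAD_FAST i → push 1. Stack: [1]
LOAD_CONST → push 2. Stack: [1, 2]
COMPARE_OP bool(<) → 1 vs 2 = True. Stack: [True]
POP_JUMP_IF_FALSE → pop True; no jump. Stack: []
LOAD_FAST_LOAD_FAST s,a → push -117,37. Stack: [-117, 37]
BINARY_OP + → -117 + 37 = -80. Stack: [-80]
STORE_FAST s → s=-80. Stack: []
LOAD_FAST_LOAD_FAST s,y → push -80,-1. Stack: [-80, -1]
BINARY_OP * → -80 * -1 = 80. Stack: [80]
STORE_FAST s → s=80. Stack: []
LOAD_FAST s → push 80. Stack: [80]
LOAD_CONST → push 6. Stack: [80, 6]
BINARY_OP - → 80 - 6 = 74. Stack: [74]
STORE_FAST s → s=74. Stack: []
LOAD_FAST i → push 1. Stack: [1]
LOAD_CONST → push 1. Stack: [1, 1]
BINARY_OP + → 1 + 1 = 2. Stack: [2]
STORE_FAST i → i=2. Stack: []
LOAD_FAST i → push 2. Stack: [2]
LOAD_CONST → push 2. Stack: [2, 2]
COMPARE_OP bool(<) → 2 vs 2 = False. Stack: [False]
POP_JUMP_IF_FALSE → pop False; jump. Stack: []
LOAD_FAST s → push 74. Stack: [74]
RETURN_VALUE → return 74.

74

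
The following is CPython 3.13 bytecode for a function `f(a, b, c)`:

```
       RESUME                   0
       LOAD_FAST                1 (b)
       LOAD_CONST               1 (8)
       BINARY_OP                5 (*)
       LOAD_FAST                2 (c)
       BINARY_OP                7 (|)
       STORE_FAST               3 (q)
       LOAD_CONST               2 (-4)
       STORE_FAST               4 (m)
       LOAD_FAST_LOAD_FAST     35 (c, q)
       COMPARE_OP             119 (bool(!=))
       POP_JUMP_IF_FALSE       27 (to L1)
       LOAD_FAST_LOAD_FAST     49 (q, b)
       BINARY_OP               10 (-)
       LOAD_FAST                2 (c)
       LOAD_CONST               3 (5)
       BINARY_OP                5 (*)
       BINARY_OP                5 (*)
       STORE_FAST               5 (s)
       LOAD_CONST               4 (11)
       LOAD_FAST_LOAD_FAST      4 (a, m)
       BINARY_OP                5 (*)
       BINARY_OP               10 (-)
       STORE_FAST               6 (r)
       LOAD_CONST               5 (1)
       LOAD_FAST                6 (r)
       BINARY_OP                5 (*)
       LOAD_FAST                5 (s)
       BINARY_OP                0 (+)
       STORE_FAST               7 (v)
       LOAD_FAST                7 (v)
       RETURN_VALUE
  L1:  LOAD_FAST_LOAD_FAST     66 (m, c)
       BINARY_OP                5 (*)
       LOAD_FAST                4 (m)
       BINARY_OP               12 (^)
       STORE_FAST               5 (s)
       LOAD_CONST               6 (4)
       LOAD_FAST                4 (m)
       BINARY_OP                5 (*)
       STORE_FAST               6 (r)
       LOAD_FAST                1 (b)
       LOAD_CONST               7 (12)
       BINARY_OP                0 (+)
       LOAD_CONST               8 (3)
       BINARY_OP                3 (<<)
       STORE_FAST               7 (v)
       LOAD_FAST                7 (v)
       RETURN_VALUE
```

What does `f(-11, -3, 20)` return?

LOAD_FAST b → push -3. Stack: [-3]
LOAD_CONST → push 8. Stack: [-3, 8]
BINARY_OP * → -3 * 8 = -24. Stack: [-24]
LOAD_FAST c → push 20. Stack: [-24, 20]
BINARY_OP | → -24 | 20 = -4. Stack: [-4]
STORE_FAST q → q=-4. Stack: []
LOAD_CONST → push -4. Stack: [-4]
STORE_FAST m → m=-4. Stack: []
LOAD_FAST_LOAD_FAST c,q → push 20,-4. Stack: [20, -4]
COMPARE_OP bool(!=) → 20 vs -4 = True. Stack: [True]
POP_JUMP_IF_FALSE → pop True; no jump. Stack: []
LOAD_FAST_LOAD_FAST q,b → push -4,-3. Stack: [-4, -3]
BINARY_OP - → -4 - -3 = -1. Stack: [-1]
LOAD_FAST c → push 20. Stack: [-1, 20]
LOAD_CONST → push 5. Stack: [-1, 20, 5]
BINARY_OP * → 20 * 5 = 100. Stack: [-1, 100]
BINARY_OP * → -1 * 100 = -100. Stack: [-100]
STORE_FAST s → s=-100. Stack: []
LOAD_CONST → push 11. Stack: [11]
LOAD_FAST_LOAD_FAST a,m → push -11,-4. Stack: [11, -11, -4]
BINARY_OP * → -11 * -4 = 44. Stack: [11, 44]
BINARY_OP - → 11 - 44 = -33. Stack: [-33]
STORE_FAST r → r=-33. Stack: []
LOAD_CONST → push 1. Stack: [1]
LOAD_FAST r → push -33. Stack: [1, -33]
BINARY_OP * → 1 * -33 = -33. Stack: [-33]
LOAD_FAST s → push -100. Stack: [-33, -100]
BINARY_OP + → -33 + -100 = -133. Stack: [-133]
STORE_FAST v → v=-133. Stack: []
LOAD_FAST v → push -133. Stack: [-133]
RETURN_VALUE → return -133.

-133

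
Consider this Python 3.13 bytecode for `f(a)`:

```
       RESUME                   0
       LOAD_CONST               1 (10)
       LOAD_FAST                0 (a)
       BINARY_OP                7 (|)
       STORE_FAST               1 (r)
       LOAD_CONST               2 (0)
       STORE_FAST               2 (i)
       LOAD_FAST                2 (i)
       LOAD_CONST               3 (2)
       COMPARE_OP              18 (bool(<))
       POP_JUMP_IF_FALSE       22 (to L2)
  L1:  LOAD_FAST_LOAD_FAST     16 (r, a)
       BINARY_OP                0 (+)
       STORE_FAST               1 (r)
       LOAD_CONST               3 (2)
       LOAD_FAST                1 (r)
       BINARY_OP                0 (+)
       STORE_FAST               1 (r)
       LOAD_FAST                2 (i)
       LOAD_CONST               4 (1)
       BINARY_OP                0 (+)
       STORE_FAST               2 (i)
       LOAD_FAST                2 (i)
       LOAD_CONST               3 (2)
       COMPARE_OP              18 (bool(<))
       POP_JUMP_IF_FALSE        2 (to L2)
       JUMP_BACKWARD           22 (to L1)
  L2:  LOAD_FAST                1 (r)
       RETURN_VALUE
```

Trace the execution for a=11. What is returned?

LOAD_CONST → push 10. Stack: [10]
LOAD_FAST a → push 11. Stack: [10, 11]
BINARY_OP | → 10 | 11 = 11. Stack: [11]
STORE_FAST r → r=11. Stack: []
LOAD_CONST → push 0. Stack: [0]
STORE_FAST i → i=0. Stack: []
LOAD_FAST i → push 0. Stack: [0]
LOAD_CONST → push 2. Stack: [0, 2]
COMPARE_OP bool(<) → 0 vs 2 = True. Stack: [True]
POP_JUMP_IF_FALSE → pop True; no jump. Stack: []
LOAD_FAST_LOAD_FAST r,a → push 11,11. Stack: [11, 11]
BINARY_OP + → 11 + 11 = 22. Stack: [22]
STORE_FAST r → r=22. Stack: []
LOAD_CONST → push 2. Stack: [2]
LOAD_FAST r → push 22. Stack: [2, 22]
BINARY_OP + → 2 + 22 = 24. Stack: [24]
STORE_FAST r → r=24. Stack: []
LOAD_FAST i → push 0. Stack: [0]
LOAD_CONST → push 1. Stack: [0, 1]
BINARY_OP + → 0 + 1 = 1. Stack: [1]
STORE_FAST i → i=1. Stack: []
LOAD_FAST i → push 1. Stack: [1]
LOAD_CONST → push 2. Stack: [1, 2]
COMPARE_OP bool(<) → 1 vs 2 = True. Stack: [True]
POP_JUMP_IF_FALSE → pop True; no jump. Stack: []
LOAD_FAST_LOAD_FAST r,a → push 24,11. Stack: [24, 11]
BINARY_OP + → 24 + 11 = 35. Stack: [35]
STORE_FAST r → r=35. Stack: []
LOAD_CONST → push 2. Stack: [2]
LOAD_FAST r → push 35. Stack: [2, 35]
BINARY_OP + → 2 + 35 = 37. Stack: [37]
STORE_FAST r → r=37. Stack: []
LOAD_FAST i → push 1. Stack: [1]
LOAD_CONST → push 1. Stack: [1, 1]
BINARY_OP + → 1 + 1 = 2. Stack: [2]
STORE_FAST i → i=2. Stack: []
LOAD_FAST i → push 2. Stack: [2]
LOAD_CONST → push 2. Stack: [2, 2]
COMPARE_OP bool(<) → 2 vs 2 = False. Stack: [False]
POP_JUMP_IF_FALSE → pop False; jump. Stack: []
LOAD_FAST r → push 37. Stack: [37]
RETURN_VALUE → return 37.

37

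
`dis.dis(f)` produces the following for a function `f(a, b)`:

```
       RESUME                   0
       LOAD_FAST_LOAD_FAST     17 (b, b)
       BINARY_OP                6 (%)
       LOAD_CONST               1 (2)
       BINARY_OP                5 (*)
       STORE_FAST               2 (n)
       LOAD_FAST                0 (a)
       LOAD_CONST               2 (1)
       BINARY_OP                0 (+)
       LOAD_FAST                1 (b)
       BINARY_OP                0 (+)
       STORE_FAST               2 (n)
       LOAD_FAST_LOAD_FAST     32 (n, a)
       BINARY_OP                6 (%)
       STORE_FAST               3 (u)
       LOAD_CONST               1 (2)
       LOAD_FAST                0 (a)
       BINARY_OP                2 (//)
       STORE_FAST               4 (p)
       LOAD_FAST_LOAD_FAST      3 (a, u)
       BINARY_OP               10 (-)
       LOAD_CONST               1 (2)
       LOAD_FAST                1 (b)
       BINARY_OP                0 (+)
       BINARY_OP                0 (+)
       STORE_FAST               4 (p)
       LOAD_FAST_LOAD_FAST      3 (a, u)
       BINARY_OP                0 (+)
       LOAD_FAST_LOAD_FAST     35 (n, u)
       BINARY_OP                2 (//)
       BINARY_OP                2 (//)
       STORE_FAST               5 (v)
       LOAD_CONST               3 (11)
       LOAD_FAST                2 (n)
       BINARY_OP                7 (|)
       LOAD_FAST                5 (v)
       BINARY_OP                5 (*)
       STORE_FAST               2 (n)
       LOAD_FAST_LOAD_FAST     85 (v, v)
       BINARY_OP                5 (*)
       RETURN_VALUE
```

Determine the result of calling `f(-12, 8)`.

225

LOAD_FAST_LOAD_FAST b,b → push 8,8. Stack: [8, 8]
BINARY_OP % → 8 % 8 = 0. Stack: [0]
LOAD_CONST → push 2. Stack: [0, 2]
BINARY_OP * → 0 * 2 = 0. Stack: [0]
STORE_FAST n → n=0. Stack: []
LOAD_FAST a → push -12. Stack: [-12]
LOAD_CONST → push 1. Stack: [-12, 1]
BINARY_OP + → -12 + 1 = -11. Stack: [-11]
LOAD_FAST b → push 8. Stack: [-11, 8]
BINARY_OP + → -11 + 8 = -3. Stack: [-3]
STORE_FAST n → n=-3. Stack: []
LOAD_FAST_LOAD_FAST n,a → push -3,-12. Stack: [-3, -12]
BINARY_OP % → -3 % -12 = -3. Stack: [-3]
STORE_FAST u → u=-3. Stack: []
LOAD_CONST → push 2. Stack: [2]
LOAD_FAST a → push -12. Stack: [2, -12]
BINARY_OP // → 2 // -12 = -1. Stack: [-1]
STORE_FAST p → p=-1. Stack: []
LOAD_FAST_LOAD_FAST a,u → push -12,-3. Stack: [-12, -3]
BINARY_OP - → -12 - -3 = -9. Stack: [-9]
LOAD_CONST → push 2. Stack: [-9, 2]
LOAD_FAST b → push 8. Stack: [-9, 2, 8]
BINARY_OP + → 2 + 8 = 10. Stack: [-9, 10]
BINARY_OP + → -9 + 10 = 1. Stack: [1]
STORE_FAST p → p=1. Stack: []
LOAD_FAST_LOAD_FAST a,u → push -12,-3. Stack: [-12, -3]
BINARY_OP + → -12 + -3 = -15. Stack: [-15]
LOAD_FAST_LOAD_FAST n,u → push -3,-3. Stack: [-15, -3, -3]
BINARY_OP // → -3 // -3 = 1. Stack: [-15, 1]
BINARY_OP // → -15 // 1 = -15. Stack: [-15]
STORE_FAST v → v=-15. Stack: []
LOAD_CONST → push 11. Stack: [11]
LOAD_FAST n → push -3. Stack: [11, -3]
BINARY_OP | → 11 | -3 = -1. Stack: [-1]
LOAD_FAST v → push -15. Stack: [-1, -15]
BINARY_OP * → -1 * -15 = 15. Stack: [15]
STORE_FAST n → n=15. Stack: []
LOAD_FAST_LOAD_FAST v,v → push -15,-15. Stack: [-15, -15]
BINARY_OP * → -15 * -15 = 225. Stack: [225]
RETURN_VALUE → return 225.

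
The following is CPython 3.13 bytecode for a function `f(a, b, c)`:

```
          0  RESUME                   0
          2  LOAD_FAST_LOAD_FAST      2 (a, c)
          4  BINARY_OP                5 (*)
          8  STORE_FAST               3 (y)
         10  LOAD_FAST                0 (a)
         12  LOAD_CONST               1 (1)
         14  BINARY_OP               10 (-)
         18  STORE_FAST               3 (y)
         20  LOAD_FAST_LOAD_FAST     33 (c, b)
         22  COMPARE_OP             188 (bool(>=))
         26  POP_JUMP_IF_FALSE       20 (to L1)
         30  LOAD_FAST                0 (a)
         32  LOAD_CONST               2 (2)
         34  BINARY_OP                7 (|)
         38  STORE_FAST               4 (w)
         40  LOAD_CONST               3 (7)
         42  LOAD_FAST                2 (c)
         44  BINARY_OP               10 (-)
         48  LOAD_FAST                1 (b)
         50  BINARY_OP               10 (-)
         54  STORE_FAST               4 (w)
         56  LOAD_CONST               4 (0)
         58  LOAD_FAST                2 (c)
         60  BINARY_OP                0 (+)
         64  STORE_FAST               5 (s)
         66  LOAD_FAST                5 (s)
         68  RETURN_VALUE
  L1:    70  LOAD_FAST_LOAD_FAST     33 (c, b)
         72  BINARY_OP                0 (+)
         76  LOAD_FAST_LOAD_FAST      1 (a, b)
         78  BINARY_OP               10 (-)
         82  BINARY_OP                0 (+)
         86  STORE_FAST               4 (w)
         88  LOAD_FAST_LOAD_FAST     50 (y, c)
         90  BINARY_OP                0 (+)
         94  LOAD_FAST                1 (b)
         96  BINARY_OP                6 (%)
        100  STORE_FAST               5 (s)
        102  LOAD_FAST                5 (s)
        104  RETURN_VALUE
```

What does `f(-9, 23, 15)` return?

5

LOAD_FAST_LOAD_FAST a,c → push -9,15. Stack: [-9, 15]
BINARY_OP * → -9 * 15 = -135. Stack: [-135]
STORE_FAST y → y=-135. Stack: []
LOAD_FAST a → push -9. Stack: [-9]
LOAD_CONST → push 1. Stack: [-9, 1]
BINARY_OP - → -9 - 1 = -10. Stack: [-10]
STORE_FAST y → y=-10. Stack: []
LOAD_FAST_LOAD_FAST c,b → push 15,23. Stack: [15, 23]
COMPARE_OP bool(>=) → 15 vs 23 = False. Stack: [False]
POP_JUMP_IF_FALSE → pop False; jump. Stack: []
LOAD_FAST_LOAD_FAST c,b → push 15,23. Stack: [15, 23]
BINARY_OP + → 15 + 23 = 38. Stack: [38]
LOAD_FAST_LOAD_FAST a,b → push -9,23. Stack: [38, -9, 23]
BINARY_OP - → -9 - 23 = -32. Stack: [38, -32]
BINARY_OP + → 38 + -32 = 6. Stack: [6]
STORE_FAST w → w=6. Stack: []
LOAD_FAST_LOAD_FAST y,c → push -10,15. Stack: [-10, 15]
BINARY_OP + → -10 + 15 = 5. Stack: [5]
LOAD_FAST b → push 23. Stack: [5, 23]
BINARY_OP % → 5 % 23 = 5. Stack: [5]
STORE_FAST s → s=5. Stack: []
LOAD_FAST s → push 5. Stack: [5]
RETURN_VALUE → return 5.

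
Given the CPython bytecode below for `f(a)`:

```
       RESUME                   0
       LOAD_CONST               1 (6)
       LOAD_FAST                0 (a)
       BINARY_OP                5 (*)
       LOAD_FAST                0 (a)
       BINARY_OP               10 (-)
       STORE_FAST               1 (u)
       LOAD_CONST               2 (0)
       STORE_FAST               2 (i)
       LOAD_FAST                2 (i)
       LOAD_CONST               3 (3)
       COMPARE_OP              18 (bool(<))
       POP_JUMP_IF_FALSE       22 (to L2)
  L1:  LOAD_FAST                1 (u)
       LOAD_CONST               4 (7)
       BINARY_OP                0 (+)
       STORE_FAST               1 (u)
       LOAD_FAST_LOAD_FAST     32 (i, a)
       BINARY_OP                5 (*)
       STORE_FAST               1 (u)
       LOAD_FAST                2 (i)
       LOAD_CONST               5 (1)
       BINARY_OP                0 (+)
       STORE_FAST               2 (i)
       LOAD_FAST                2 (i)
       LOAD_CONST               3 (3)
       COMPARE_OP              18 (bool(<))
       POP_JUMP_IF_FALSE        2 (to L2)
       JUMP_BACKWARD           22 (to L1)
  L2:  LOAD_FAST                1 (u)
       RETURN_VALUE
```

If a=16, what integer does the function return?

32

LOAD_CONST → push 6. Stack: [6]
LOAD_FAST a → push 16. Stack: [6, 16]
BINARY_OP * → 6 * 16 = 96. Stack: [96]
LOAD_FAST a → push 16. Stack: [96, 16]
BINARY_OP - → 96 - 16 = 80. Stack: [80]
STORE_FAST u → u=80. Stack: []
LOAD_CONST → push 0. Stack: [0]
STORE_FAST i → i=0. Stack: []
LOAD_FAST i → push 0. Stack: [0]
LOAD_CONST → push 3. Stack: [0, 3]
COMPARE_OP bool(<) → 0 vs 3 = True. Stack: [True]
POP_JUMP_IF_FALSE → pop True; no jump. Stack: []
LOAD_FAST u → push 80. Stack: [80]
LOAD_CONST → push 7. Stack: [80, 7]
BINARY_OP + → 80 + 7 = 87. Stack: [87]
STORE_FAST u → u=87. Stack: []
LOAD_FAST_LOAD_FAST i,a → push 0,16. Stack: [0, 16]
BINARY_OP * → 0 * 16 = 0. Stack: [0]
STORE_FAST u → u=0. Stack: []
LOAD_FAST i → push 0. Stack: [0]
LOAD_CONST → push 1. Stack: [0, 1]
BINARY_OP + → 0 + 1 = 1. Stack: [1]
STORE_FAST i → i=1. Stack: []
LOAD_FAST i → push 1. Stack: [1]
LOAD_CONST → push 3. Stack: [1, 3]
COMPARE_OP bool(<) → 1 vs 3 = True. Stack: [True]
POP_JUMP_IF_FALSE → pop True; no jump. Stack: []
LOAD_FAST u → push 0. Stack: [0]
LOAD_CONST → push 7. Stack: [0, 7]
BINARY_OP + → 0 + 7 = 7. Stack: [7]
STORE_FAST u → u=7. Stack: []
LOAD_FAST_LOAD_FAST i,a → push 1,16. Stack: [1, 16]
BINARY_OP * → 1 * 16 = 16. Stack: [16]
STORE_FAST u → u=16. Stack: []
LOAD_FAST i → push 1. Stack: [1]
LOAD_CONST → push 1. Stack: [1, 1]
BINARY_OP + → 1 + 1 = 2. Stack: [2]
STORE_FAST i → i=2. Stack: []
LOAD_FAST i → push 2. Stack: [2]
LOAD_CONST → push 3. Stack: [2, 3]
COMPARE_OP bool(<) → 2 vs 3 = True. Stack: [True]
POP_JUMP_IF_FALSE → pop True; no jump. Stack: []
LOAD_FAST u → push 16. Stack: [16]
LOAD_CONST → push 7. Stack: [16, 7]
BINARY_OP + → 16 + 7 = 23. Stack: [23]
STORE_FAST u → u=23. Stack: []
LOAD_FAST_LOAD_FAST i,a → push 2,16. Stack: [2, 16]
BINARY_OP * → 2 * 16 = 32. Stack: [32]
STORE_FAST u → u=32. Stack: []
LOAD_FAST i → push 2. Stack: [2]
LOAD_CONST → push 1. Stack: [2, 1]
BINARY_OP + → 2 + 1 = 3. Stack: [3]
STORE_FAST i → i=3. Stack: []
LOAD_FAST i → push 3. Stack: [3]
LOAD_CONST → push 3. Stack: [3, 3]
COMPARE_OP bool(<) → 3 vs 3 = False. Stack: [False]
POP_JUMP_IF_FALSE → pop False; jump. Stack: []
LOAD_FAST u → push 32. Stack: [32]
RETURN_VALUE → return 32.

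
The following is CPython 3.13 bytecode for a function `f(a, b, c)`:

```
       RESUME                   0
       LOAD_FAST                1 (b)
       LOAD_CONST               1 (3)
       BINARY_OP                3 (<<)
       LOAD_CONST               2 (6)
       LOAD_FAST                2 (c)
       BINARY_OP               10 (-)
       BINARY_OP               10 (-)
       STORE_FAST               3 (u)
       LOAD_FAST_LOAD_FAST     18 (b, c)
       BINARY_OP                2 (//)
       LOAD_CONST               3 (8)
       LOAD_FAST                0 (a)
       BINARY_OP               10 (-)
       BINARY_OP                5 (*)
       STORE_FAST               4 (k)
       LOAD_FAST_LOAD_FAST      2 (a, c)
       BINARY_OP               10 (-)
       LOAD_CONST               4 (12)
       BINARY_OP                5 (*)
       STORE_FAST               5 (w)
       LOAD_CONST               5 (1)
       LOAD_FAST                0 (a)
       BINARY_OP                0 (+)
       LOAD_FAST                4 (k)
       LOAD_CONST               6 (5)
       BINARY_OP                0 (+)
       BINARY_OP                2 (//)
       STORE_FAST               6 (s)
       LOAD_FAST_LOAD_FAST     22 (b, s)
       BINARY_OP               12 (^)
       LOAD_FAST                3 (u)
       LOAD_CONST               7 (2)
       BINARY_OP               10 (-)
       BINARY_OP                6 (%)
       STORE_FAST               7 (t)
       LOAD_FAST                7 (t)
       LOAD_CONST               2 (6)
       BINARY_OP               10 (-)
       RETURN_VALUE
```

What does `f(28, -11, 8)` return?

LOAD_FAST b → push -11. Stack: [-11]
LOAD_CONST → push 3. Stack: [-11, 3]
BINARY_OP << → -11 << 3 = -88. Stack: [-88]
LOAD_CONST → push 6. Stack: [-88, 6]
LOAD_FAST c → push 8. Stack: [-88, 6, 8]
BINARY_OP - → 6 - 8 = -2. Stack: [-88, -2]
BINARY_OP - → -88 - -2 = -86. Stack: [-86]
STORE_FAST u → u=-86. Stack: []
LOAD_FAST_LOAD_FAST b,c → push -11,8. Stack: [-11, 8]
BINARY_OP // → -11 // 8 = -2. Stack: [-2]
LOAD_CONST → push 8. Stack: [-2, 8]
LOAD_FAST a → push 28. Stack: [-2, 8, 28]
BINARY_OP - → 8 - 28 = -20. Stack: [-2, -20]
BINARY_OP * → -2 * -20 = 40. Stack: [40]
STORE_FAST k → k=40. Stack: []
LOAD_FAST_LOAD_FAST a,c → push 28,8. Stack: [28, 8]
BINARY_OP - → 28 - 8 = 20. Stack: [20]
LOAD_CONST → push 12. Stack: [20, 12]
BINARY_OP * → 20 * 12 = 240. Stack: [240]
STORE_FAST w → w=240. Stack: []
LOAD_CONST → push 1. Stack: [1]
LOAD_FAST a → push 28. Stack: [1, 28]
BINARY_OP + → 1 + 28 = 29. Stack: [29]
LOAD_FAST k → push 40. Stack: [29, 40]
LOAD_CONST → push 5. Stack: [29, 40, 5]
BINARY_OP + → 40 + 5 = 45. Stack: [29, 45]
BINARY_OP // → 29 // 45 = 0. Stack: [0]
STORE_FAST s → s=0. Stack: []
LOAD_FAST_LOAD_FAST b,s → push -11,0. Stack: [-11, 0]
BINARY_OP ^ → -11 ^ 0 = -11. Stack: [-11]
LOAD_FAST u → push -86. Stack: [-11, -86]
LOAD_CONST → push 2. Stack: [-11, -86, 2]
BINARY_OP - → -86 - 2 = -88. Stack: [-11, -88]
BINARY_OP % → -11 % -88 = -11. Stack: [-11]
STORE_FAST t → t=-11. Stack: []
LOAD_FAST t → push -11. Stack: [-11]
LOAD_CONST → push 6. Stack: [-11, 6]
BINARY_OP - → -11 - 6 = -17. Stack: [-17]
RETURN_VALUE → return -17.

-17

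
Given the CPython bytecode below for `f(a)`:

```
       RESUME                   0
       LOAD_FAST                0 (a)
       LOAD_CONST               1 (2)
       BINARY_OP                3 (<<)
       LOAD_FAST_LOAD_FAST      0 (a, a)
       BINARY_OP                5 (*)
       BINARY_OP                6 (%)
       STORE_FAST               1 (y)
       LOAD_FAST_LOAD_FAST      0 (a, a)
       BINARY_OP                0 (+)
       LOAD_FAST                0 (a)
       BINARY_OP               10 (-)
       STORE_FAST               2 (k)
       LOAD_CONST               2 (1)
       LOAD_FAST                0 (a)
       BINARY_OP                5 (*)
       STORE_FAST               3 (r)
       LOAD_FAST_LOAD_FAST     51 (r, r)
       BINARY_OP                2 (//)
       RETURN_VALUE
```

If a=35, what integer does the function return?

1

LOAD_FAST a → push 35. Stack: [35]
LOAD_CONST → push 2. Stack: [35, 2]
BINARY_OP << → 35 << 2 = 140. Stack: [140]
LOAD_FAST_LOAD_FAST a,a → push 35,35. Stack: [140, 35, 35]
BINARY_OP * → 35 * 35 = 1225. Stack: [140, 1225]
BINARY_OP % → 140 % 1225 = 140. Stack: [140]
STORE_FAST y → y=140. Stack: []
LOAD_FAST_LOAD_FAST a,a → push 35,35. Stack: [35, 35]
BINARY_OP + → 35 + 35 = 70. Stack: [70]
LOAD_FAST a → push 35. Stack: [70, 35]
BINARY_OP - → 70 - 35 = 35. Stack: [35]
STORE_FAST k → k=35. Stack: []
LOAD_CONST → push 1. Stack: [1]
LOAD_FAST a → push 35. Stack: [1, 35]
BINARY_OP * → 1 * 35 = 35. Stack: [35]
STORE_FAST r → r=35. Stack: []
LOAD_FAST_LOAD_FAST r,r → push 35,35. Stack: [35, 35]
BINARY_OP // → 35 // 35 = 1. Stack: [1]
RETURN_VALUE → return 1.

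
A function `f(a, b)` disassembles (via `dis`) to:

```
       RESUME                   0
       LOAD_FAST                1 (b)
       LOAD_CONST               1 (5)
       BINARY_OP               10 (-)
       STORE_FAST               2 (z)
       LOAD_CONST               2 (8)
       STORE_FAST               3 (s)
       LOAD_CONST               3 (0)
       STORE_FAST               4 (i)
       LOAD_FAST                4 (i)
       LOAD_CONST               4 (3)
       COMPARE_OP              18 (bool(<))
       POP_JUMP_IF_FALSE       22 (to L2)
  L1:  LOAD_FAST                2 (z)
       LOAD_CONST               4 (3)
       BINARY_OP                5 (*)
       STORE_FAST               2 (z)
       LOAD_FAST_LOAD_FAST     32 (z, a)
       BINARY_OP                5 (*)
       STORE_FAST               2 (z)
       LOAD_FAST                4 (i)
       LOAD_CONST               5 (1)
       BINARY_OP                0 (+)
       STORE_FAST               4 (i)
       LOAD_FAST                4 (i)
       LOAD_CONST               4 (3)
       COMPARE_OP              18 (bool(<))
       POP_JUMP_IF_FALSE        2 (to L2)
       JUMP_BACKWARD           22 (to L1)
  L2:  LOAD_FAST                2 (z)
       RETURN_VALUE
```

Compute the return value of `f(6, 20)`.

87480

LOAD_FAST b → push 20. Stack: [20]
LOAD_CONST → push 5. Stack: [20, 5]
BINARY_OP - → 20 - 5 = 15. Stack: [15]
STORE_FAST z → z=15. Stack: []
LOAD_CONST → push 8. Stack: [8]
STORE_FAST s → s=8. Stack: []
LOAD_CONST → push 0. Stack: [0]
STORE_FAST i → i=0. Stack: []
LOAD_FAST i → push 0. Stack: [0]
LOAD_CONST → push 3. Stack: [0, 3]
COMPARE_OP bool(<) → 0 vs 3 = True. Stack: [True]
POP_JUMP_IF_FALSE → pop True; no jump. Stack: []
LOAD_FAST z → push 15. Stack: [15]
LOAD_CONST → push 3. Stack: [15, 3]
BINARY_OP * → 15 * 3 = 45. Stack: [45]
STORE_FAST z → z=45. Stack: []
LOAD_FAST_LOAD_FAST z,a → push 45,6. Stack: [45, 6]
BINARY_OP * → 45 * 6 = 270. Stack: [270]
STORE_FAST z → z=270. Stack: []
LOAD_FAST i → push 0. Stack: [0]
LOAD_CONST → push 1. Stack: [0, 1]
BINARY_OP + → 0 + 1 = 1. Stack: [1]
STORE_FAST i → i=1. Stack: []
LOAD_FAST i → push 1. Stack: [1]
LOAD_CONST → push 3. Stack: [1, 3]
COMPARE_OP bool(<) → 1 vs 3 = True. Stack: [True]
POP_JUMP_IF_FALSE → pop True; no jump. Stack: []
LOAD_FAST z → push 270. Stack: [270]
LOAD_CONST → push 3. Stack: [270, 3]
BINARY_OP * → 270 * 3 = 810. Stack: [810]
STORE_FAST z → z=810. Stack: []
LOAD_FAST_LOAD_FAST z,a → push 810,6. Stack: [810, 6]
BINARY_OP * → 810 * 6 = 4860. Stack: [4860]
STORE_FAST z → z=4860. Stack: []
LOAD_FAST i → push 1. Stack: [1]
LOAD_CONST → push 1. Stack: [1, 1]
BINARY_OP + → 1 + 1 = 2. Stack: [2]
STORE_FAST i → i=2. Stack: []
LOAD_FAST i → push 2. Stack: [2]
LOAD_CONST → push 3. Stack: [2, 3]
COMPARE_OP bool(<) → 2 vs 3 = True. Stack: [True]
POP_JUMP_IF_FALSE → pop True; no jump. Stack: []
LOAD_FAST z → push 4860. Stack: [4860]
LOAD_CONST → push 3. Stack: [4860, 3]
BINARY_OP * → 4860 * 3 = 14580. Stack: [14580]
STORE_FAST z → z=14580. Stack: []
LOAD_FAST_LOAD_FAST z,a → push 14580,6. Stack: [14580, 6]
BINARY_OP * → 14580 * 6 = 87480. Stack: [87480]
STORE_FAST z → z=87480. Stack: []
LOAD_FAST i → push 2. Stack: [2]
LOAD_CONST → push 1. Stack: [2, 1]
BINARY_OP + → 2 + 1 = 3. Stack: [3]
STORE_FAST i → i=3. Stack: []
LOAD_FAST i → push 3. Stack: [3]
LOAD_CONST → push 3. Stack: [3, 3]
COMPARE_OP bool(<) → 3 vs 3 = False. Stack: [False]
POP_JUMP_IF_FALSE → pop False; jump. Stack: []
LOAD_FAST z → push 87480. Stack: [87480]
RETURN_VALUE → return 87480.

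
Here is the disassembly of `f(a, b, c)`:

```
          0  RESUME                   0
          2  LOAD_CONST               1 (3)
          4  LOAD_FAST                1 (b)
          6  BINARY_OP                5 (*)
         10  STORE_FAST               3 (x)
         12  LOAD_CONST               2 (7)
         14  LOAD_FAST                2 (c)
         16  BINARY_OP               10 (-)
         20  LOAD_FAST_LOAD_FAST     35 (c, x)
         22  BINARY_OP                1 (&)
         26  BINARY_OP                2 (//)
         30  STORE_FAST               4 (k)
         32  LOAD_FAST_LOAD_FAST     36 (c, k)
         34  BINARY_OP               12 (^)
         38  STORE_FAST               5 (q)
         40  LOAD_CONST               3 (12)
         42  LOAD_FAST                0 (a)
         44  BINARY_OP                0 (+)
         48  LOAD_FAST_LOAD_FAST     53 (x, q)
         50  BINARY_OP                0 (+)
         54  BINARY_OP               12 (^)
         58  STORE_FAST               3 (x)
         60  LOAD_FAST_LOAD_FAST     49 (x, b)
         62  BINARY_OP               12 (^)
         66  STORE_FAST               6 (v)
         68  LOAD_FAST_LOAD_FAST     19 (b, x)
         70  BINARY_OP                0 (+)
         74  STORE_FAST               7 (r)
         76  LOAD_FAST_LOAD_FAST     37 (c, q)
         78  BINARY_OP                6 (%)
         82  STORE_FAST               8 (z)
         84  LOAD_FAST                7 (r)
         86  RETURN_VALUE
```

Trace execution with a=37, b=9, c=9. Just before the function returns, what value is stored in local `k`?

LOAD_CONST → push 3. Stack: [3]
LOAD_FAST b → push 9. Stack: [3, 9]
BINARY_OP * → 3 * 9 = 27. Stack: [27]
STORE_FAST x → x=27. Stack: []
LOAD_CONST → push 7. Stack: [7]
LOAD_FAST c → push 9. Stack: [7, 9]
BINARY_OP - → 7 - 9 = -2. Stack: [-2]
LOAD_FAST_LOAD_FAST c,x → push 9,27. Stack: [-2, 9, 27]
BINARY_OP & → 9 & 27 = 9. Stack: [-2, 9]
BINARY_OP // → -2 // 9 = -1. Stack: [-1]
STORE_FAST k → k=-1. Stack: []
LOAD_FAST_LOAD_FAST c,k → push 9,-1. Stack: [9, -1]
BINARY_OP ^ → 9 ^ -1 = -10. Stack: [-10]
STORE_FAST q → q=-10. Stack: []
LOAD_CONST → push 12. Stack: [12]
LOAD_FAST a → push 37. Stack: [12, 37]
BINARY_OP + → 12 + 37 = 49. Stack: [49]
LOAD_FAST_LOAD_FAST x,q → push 27,-10. Stack: [49, 27, -10]
BINARY_OP + → 27 + -10 = 17. Stack: [49, 17]
BINARY_OP ^ → 49 ^ 17 = 32. Stack: [32]
STORE_FAST x → x=32. Stack: []
LOAD_FAST_LOAD_FAST x,b → push 32,9. Stack: [32, 9]
BINARY_OP ^ → 32 ^ 9 = 41. Stack: [41]
STORE_FAST v → v=41. Stack: []
LOAD_FAST_LOAD_FAST b,x → push 9,32. Stack: [9, 32]
BINARY_OP + → 9 + 32 = 41. Stack: [41]
STORE_FAST r → r=41. Stack: []
LOAD_FAST_LOAD_FAST c,q → push 9,-10. Stack: [9, -10]
BINARY_OP % → 9 % -10 = -1. Stack: [-1]
STORE_FAST z → z=-1. Stack: []
LOAD_FAST r → push 41. Stack: [41]
RETURN_VALUE → return 41.

-1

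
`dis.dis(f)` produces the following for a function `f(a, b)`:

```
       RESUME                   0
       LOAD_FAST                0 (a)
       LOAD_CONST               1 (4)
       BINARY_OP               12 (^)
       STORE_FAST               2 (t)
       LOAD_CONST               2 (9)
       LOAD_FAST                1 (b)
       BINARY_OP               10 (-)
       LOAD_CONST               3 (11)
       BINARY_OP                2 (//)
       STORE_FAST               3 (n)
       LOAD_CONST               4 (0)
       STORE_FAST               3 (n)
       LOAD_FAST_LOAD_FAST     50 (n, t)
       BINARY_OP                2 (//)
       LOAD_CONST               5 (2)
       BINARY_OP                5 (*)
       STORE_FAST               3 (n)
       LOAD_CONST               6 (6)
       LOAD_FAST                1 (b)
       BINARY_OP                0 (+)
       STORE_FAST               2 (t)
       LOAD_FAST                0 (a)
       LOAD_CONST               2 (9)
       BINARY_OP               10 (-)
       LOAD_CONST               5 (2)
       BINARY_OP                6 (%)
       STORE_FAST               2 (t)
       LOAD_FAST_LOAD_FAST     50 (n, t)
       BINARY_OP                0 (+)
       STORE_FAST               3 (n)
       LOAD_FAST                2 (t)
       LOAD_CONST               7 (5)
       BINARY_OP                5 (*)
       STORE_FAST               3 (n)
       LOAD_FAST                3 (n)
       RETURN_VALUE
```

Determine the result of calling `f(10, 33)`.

5

LOAD_FAST a → push 10. Stack: [10]
LOAD_CONST → push 4. Stack: [10, 4]
BINARY_OP ^ → 10 ^ 4 = 14. Stack: [14]
STORE_FAST t → t=14. Stack: []
LOAD_CONST → push 9. Stack: [9]
LOAD_FAST b → push 33. Stack: [9, 33]
BINARY_OP - → 9 - 33 = -24. Stack: [-24]
LOAD_CONST → push 11. Stack: [-24, 11]
BINARY_OP // → -24 // 11 = -3. Stack: [-3]
STORE_FAST n → n=-3. Stack: []
LOAD_CONST → push 0. Stack: [0]
STORE_FAST n → n=0. Stack: []
LOAD_FAST_LOAD_FAST n,t → push 0,14. Stack: [0, 14]
BINARY_OP // → 0 // 14 = 0. Stack: [0]
LOAD_CONST → push 2. Stack: [0, 2]
BINARY_OP * → 0 * 2 = 0. Stack: [0]
STORE_FAST n → n=0. Stack: []
LOAD_CONST → push 6. Stack: [6]
LOAD_FAST b → push 33. Stack: [6, 33]
BINARY_OP + → 6 + 33 = 39. Stack: [39]
STORE_FAST t → t=39. Stack: []
LOAD_FAST a → push 10. Stack: [10]
LOAD_CONST → push 9. Stack: [10, 9]
BINARY_OP - → 10 - 9 = 1. Stack: [1]
LOAD_CONST → push 2. Stack: [1, 2]
BINARY_OP % → 1 % 2 = 1. Stack: [1]
STORE_FAST t → t=1. Stack: []
LOAD_FAST_LOAD_FAST n,t → push 0,1. Stack: [0, 1]
BINARY_OP + → 0 + 1 = 1. Stack: [1]
STORE_FAST n → n=1. Stack: []
LOAD_FAST t → push 1. Stack: [1]
LOAD_CONST → push 5. Stack: [1, 5]
BINARY_OP * → 1 * 5 = 5. Stack: [5]
STORE_FAST n → n=5. Stack: []
LOAD_FAST n → push 5. Stack: [5]
RETURN_VALUE → return 5.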